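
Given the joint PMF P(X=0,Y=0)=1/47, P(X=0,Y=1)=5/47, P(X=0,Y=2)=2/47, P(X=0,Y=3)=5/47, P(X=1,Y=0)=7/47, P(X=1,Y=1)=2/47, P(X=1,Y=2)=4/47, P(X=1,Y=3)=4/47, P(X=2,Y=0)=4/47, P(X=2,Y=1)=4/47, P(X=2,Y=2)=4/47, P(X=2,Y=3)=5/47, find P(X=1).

P(X=1) = P(X=1,Y=0) + P(X=1,Y=1) + P(X=1,Y=2) + P(X=1,Y=3)
= 7/47 + 2/47 + 4/47 + 4/47
= 17/47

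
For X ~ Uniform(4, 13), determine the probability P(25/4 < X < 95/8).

P(25/4 < X < 95/8) = ∫_{25/4}^{95/8} f(x) dx
where f(x) = \frac{1}{9}
= \frac{5}{8}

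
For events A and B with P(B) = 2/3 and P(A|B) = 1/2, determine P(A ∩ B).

By definition, P(A|B) = P(A ∩ B) / P(B)
So P(A ∩ B) = P(A|B) × P(B)
= 1/2 × 2/3
= 1/3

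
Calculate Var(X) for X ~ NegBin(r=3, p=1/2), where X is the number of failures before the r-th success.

For X ~ NegBin(r=3, p=1/2), where X is the number of failures before the r-th success:
Var(X) = 6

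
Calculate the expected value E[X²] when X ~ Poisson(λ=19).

Using the identity E[X²] = Var(X) + (E[X])²:
E[X] = 19
Var(X) = 19
E[X²] = 19 + (19)²
= 380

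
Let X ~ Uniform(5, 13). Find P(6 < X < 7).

P(6 < X < 7) = ∫_{6}^{7} f(x) dx
where f(x) = \frac{1}{8}
= \frac{1}{8}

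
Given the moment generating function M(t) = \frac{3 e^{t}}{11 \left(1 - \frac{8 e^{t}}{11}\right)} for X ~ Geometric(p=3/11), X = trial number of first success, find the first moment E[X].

To find E[X], compute M^(1)(0):
M^(1)(t) = \frac{3 e^{t}}{11 \left(1 - \frac{8 e^{t}}{11}\right)} + \frac{24 e^{2 t}}{121 \left(1 - \frac{8 e^{t}}{11}\right)^{2}}
M^(1)(0) = \frac{11}{3}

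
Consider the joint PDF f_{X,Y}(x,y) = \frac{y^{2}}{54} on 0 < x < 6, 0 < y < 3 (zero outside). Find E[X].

f_X(x) = ∫_0^3 \frac{y^{2}}{54} dy = \frac{1}{6}
E[X] = ∫_0^6 x × (\frac{1}{6}) dx = 3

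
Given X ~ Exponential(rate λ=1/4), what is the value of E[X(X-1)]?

E[X(X-1)] = E[X² - X] = E[X²] - E[X]
E[X] = 4
E[X²] = Var(X) + (E[X])² = 16 + (4)² = 32
E[X(X-1)] = 32 - 4 = 28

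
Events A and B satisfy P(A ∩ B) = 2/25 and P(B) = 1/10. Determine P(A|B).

P(A|B) = P(A ∩ B) / P(B)
= (2/25) / (1/10)
= 4/5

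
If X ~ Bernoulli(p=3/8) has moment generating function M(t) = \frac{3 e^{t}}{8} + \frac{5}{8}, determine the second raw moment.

To find E[X^2], compute M^(2)(0):
M^(1)(t) = \frac{3 e^{t}}{8}
M^(2)(t) = \frac{3 e^{t}}{8}
M^(2)(0) = \frac{3}{8}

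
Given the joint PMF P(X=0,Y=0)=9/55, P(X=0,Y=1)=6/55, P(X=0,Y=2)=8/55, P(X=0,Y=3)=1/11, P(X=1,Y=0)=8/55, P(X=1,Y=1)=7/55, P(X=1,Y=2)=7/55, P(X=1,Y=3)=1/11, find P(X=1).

P(X=1) = P(X=1,Y=0) + P(X=1,Y=1) + P(X=1,Y=2) + P(X=1,Y=3)
= 8/55 + 7/55 + 7/55 + 1/11
= 27/55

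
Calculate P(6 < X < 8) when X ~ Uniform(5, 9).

P(6 < X < 8) = ∫_{6}^{8} f(x) dx
where f(x) = \frac{1}{4}
= \frac{1}{2}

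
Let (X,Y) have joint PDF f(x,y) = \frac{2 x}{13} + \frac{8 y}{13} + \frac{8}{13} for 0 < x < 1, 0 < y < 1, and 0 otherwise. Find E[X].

E[X] = ∫_0^1 ∫_0^1 x × f(x,y) dy dx
= ∫_0^1 ∫_0^1 x × (\frac{2 x}{13} + \frac{8 y}{13} + \frac{8}{13}) dy dx
= \frac{20}{39}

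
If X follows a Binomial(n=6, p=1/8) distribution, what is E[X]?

For X ~ Binomial(n=6, p=1/8), the expected value is:
E[X] = \frac{3}{4}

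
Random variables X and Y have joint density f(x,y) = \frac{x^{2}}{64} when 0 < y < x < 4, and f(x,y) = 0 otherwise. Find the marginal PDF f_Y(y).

f_Y(y) = ∫_y^4 \frac{x^{2}}{64} dx = \frac{1}{3} - \frac{y^{3}}{192}
for 0 < y < 4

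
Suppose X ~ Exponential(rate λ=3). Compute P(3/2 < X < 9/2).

P(3/2 < X < 9/2) = ∫_{3/2}^{9/2} f(x) dx
where f(x) = 3 e^{- 3 x}
= - \frac{1 - e^{9}}{e^{\frac{27}{2}}}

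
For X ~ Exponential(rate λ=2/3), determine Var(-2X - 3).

For X ~ Exponential(rate λ=2/3):
Var(X) = \frac{9}{4}
Var(-2X - 3) = (-2)² × Var(X) = 4 × \frac{9}{4} = 9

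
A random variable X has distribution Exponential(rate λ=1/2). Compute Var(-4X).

For X ~ Exponential(rate λ=1/2):
Var(X) = 4
Var(-4X) = (-4)² × Var(X) = 16 × 4 = 64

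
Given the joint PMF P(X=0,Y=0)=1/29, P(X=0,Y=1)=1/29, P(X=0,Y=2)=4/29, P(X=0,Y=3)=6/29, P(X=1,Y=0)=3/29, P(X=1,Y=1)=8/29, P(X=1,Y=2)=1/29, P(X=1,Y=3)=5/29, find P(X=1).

P(X=1) = P(X=1,Y=0) + P(X=1,Y=1) + P(X=1,Y=2) + P(X=1,Y=3)
= 3/29 + 8/29 + 1/29 + 5/29
= 17/29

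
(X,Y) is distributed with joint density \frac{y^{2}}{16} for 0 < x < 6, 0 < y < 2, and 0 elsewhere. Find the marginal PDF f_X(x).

f_X(x) = ∫_0^2 f(x,y) dy
= ∫_0^2 \frac{y^{2}}{16} dy
= \frac{1}{6} for 0 < x < 6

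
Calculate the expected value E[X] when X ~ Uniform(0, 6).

For X ~ Uniform(0, 6), the expected value is:
E[X] = 3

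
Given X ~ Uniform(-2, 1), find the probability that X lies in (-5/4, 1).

P(-5/4 < X < 1) = ∫_{-5/4}^{1} f(x) dx
where f(x) = \frac{1}{3}
= \frac{3}{4}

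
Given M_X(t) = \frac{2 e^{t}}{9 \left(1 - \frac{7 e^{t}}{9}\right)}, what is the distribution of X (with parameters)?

The MGF M(t) = \frac{2 e^{t}}{9 \left(1 - \frac{7 e^{t}}{9}\right)} is the standard form for the Geometric distribution.
Comparing with the known MGF formula identifies: Geometric(p=2/9), X = trial number of first success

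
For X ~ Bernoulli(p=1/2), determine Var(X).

For X ~ Bernoulli(p=1/2):
Var(X) = \frac{1}{4}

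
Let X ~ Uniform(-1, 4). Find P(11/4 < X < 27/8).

P(11/4 < X < 27/8) = ∫_{11/4}^{27/8} f(x) dx
where f(x) = \frac{1}{5}
= \frac{1}{8}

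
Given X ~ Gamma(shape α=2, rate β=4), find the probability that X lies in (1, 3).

P(1 < X < 3) = ∫_{1}^{3} f(x) dx
where f(x) = 16 x e^{- 4 x}
= \frac{-13 + 5 e^{8}}{e^{12}}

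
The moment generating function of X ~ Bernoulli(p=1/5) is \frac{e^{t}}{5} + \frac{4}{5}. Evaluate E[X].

To find E[X], compute M^(1)(0):
M^(1)(t) = \frac{e^{t}}{5}
M^(1)(0) = \frac{1}{5}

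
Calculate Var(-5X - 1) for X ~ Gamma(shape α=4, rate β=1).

For X ~ Gamma(shape α=4, rate β=1):
Var(X) = 4
Var(-5X - 1) = (-5)² × Var(X) = 25 × 4 = 100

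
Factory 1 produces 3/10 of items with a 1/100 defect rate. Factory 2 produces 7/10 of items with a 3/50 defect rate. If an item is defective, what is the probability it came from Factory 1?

Using Bayes' theorem:
P(F1) = 3/10, P(D|F1) = 1/100
P(F2) = 7/10, P(D|F2) = 3/50
P(D) = P(D|F1)P(F1) + P(D|F2)P(F2)
     = \frac{9}{200}
P(F1|D) = P(D|F1)P(F1) / P(D)
= \frac{1}{15}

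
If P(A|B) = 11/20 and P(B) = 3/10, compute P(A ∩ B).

By definition, P(A|B) = P(A ∩ B) / P(B)
So P(A ∩ B) = P(A|B) × P(B)
= 11/20 × 3/10
= 33/200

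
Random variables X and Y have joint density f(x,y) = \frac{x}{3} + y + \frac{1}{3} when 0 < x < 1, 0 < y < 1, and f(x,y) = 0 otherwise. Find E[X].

E[X] = ∫_0^1 ∫_0^1 x × f(x,y) dy dx
= ∫_0^1 ∫_0^1 x × (\frac{x}{3} + y + \frac{1}{3}) dy dx
= \frac{19}{36}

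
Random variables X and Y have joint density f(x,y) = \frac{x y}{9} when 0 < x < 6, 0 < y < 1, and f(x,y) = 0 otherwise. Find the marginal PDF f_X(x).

f_X(x) = ∫_0^1 f(x,y) dy
= ∫_0^1 \frac{x y}{9} dy
= \frac{x}{18} for 0 < x < 6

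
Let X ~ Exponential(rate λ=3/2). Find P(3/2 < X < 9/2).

P(3/2 < X < 9/2) = ∫_{3/2}^{9/2} f(x) dx
where f(x) = \frac{3 e^{- \frac{3 x}{2}}}{2}
= - \frac{1 - e^{\frac{9}{2}}}{e^{\frac{27}{4}}}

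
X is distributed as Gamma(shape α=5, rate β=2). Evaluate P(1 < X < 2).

P(1 < X < 2) = ∫_{1}^{2} f(x) dx
where f(x) = \frac{4 x^{4} e^{- 2 x}}{3}
= \frac{-103 + 21 e^{2}}{3 e^{4}}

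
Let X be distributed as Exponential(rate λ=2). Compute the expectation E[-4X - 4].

For X ~ Exponential(rate λ=2):
E[X] = \frac{1}{2}
E[-4X - 4] = -4 × E[X] - 4 = -6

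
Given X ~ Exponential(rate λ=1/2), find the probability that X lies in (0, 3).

P(0 < X < 3) = ∫_{0}^{3} f(x) dx
where f(x) = \frac{e^{- \frac{x}{2}}}{2}
= 1 - e^{- \frac{3}{2}}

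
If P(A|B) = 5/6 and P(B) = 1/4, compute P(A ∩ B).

By definition, P(A|B) = P(A ∩ B) / P(B)
So P(A ∩ B) = P(A|B) × P(B)
= 5/6 × 1/4
= 5/24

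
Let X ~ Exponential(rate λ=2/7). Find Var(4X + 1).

For X ~ Exponential(rate λ=2/7):
Var(X) = \frac{49}{4}
Var(4X + 1) = (4)² × Var(X) = 16 × \frac{49}{4} = 196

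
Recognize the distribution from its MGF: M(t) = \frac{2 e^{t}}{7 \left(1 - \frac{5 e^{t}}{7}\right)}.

The MGF M(t) = \frac{2 e^{t}}{7 \left(1 - \frac{5 e^{t}}{7}\right)} is the standard form for the Geometric distribution.
Comparing with the known MGF formula identifies: Geometric(p=2/7), X = trial number of first success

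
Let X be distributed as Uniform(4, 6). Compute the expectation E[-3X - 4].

For X ~ Uniform(4, 6):
E[X] = 5
E[-3X - 4] = -3 × E[X] - 4 = -19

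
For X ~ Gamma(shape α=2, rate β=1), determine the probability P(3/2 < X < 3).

P(3/2 < X < 3) = ∫_{3/2}^{3} f(x) dx
where f(x) = x e^{- x}
= - \frac{4}{e^{3}} + \frac{5}{2 e^{\frac{3}{2}}}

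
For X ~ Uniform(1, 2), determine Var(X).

For X ~ Uniform(1, 2):
Var(X) = \frac{1}{12}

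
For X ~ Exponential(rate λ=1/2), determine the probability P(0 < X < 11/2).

P(0 < X < 11/2) = ∫_{0}^{11/2} f(x) dx
where f(x) = \frac{e^{- \frac{x}{2}}}{2}
= 1 - e^{- \frac{11}{4}}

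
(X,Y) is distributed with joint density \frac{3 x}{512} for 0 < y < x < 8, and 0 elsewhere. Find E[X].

f_X(x) = ∫_0^x \frac{3 x}{512} dy = \frac{3 x^{2}}{512}
E[X] = ∫_0^8 x × (\frac{3 x^{2}}{512}) dx = 6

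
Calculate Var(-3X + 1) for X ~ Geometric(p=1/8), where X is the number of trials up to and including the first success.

For X ~ Geometric(p=1/8), where X is the number of trials up to and including the first success:
Var(X) = 56
Var(-3X + 1) = (-3)² × Var(X) = 9 × 56 = 504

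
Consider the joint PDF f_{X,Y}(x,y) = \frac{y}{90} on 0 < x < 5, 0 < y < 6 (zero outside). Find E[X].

f_X(x) = ∫_0^6 \frac{y}{90} dy = \frac{1}{5}
E[X] = ∫_0^5 x × (\frac{1}{5}) dx = \frac{5}{2}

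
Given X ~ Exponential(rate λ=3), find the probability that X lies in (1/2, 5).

P(1/2 < X < 5) = ∫_{1/2}^{5} f(x) dx
where f(x) = 3 e^{- 3 x}
= - \frac{1}{e^{15}} + e^{- \frac{3}{2}}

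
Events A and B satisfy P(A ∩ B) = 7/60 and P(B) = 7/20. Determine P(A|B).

P(A|B) = P(A ∩ B) / P(B)
= (7/60) / (7/20)
= 1/3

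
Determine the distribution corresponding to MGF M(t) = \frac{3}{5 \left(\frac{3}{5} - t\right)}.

The MGF M(t) = \frac{3}{5 \left(\frac{3}{5} - t\right)} is the standard form for the Exponential distribution.
Comparing with the known MGF formula identifies: Exponential(rate λ=3/5)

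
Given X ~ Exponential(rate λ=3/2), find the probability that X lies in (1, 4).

P(1 < X < 4) = ∫_{1}^{4} f(x) dx
where f(x) = \frac{3 e^{- \frac{3 x}{2}}}{2}
= - \frac{1}{e^{6}} + e^{- \frac{3}{2}}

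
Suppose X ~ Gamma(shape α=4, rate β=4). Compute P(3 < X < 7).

P(3 < X < 7) = ∫_{3}^{7} f(x) dx
where f(x) = \frac{128 x^{3} e^{- 4 x}}{3}
= \frac{-12239 + 1119 e^{16}}{3 e^{28}}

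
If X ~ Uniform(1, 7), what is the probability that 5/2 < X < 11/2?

P(5/2 < X < 11/2) = ∫_{5/2}^{11/2} f(x) dx
where f(x) = \frac{1}{6}
= \frac{1}{2}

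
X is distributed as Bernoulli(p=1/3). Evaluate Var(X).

For X ~ Bernoulli(p=1/3):
Var(X) = \frac{2}{9}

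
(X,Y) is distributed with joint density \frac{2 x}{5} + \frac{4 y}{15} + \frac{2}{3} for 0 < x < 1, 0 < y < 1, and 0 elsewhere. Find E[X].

E[X] = ∫_0^1 ∫_0^1 x × f(x,y) dy dx
= ∫_0^1 ∫_0^1 x × (\frac{2 x}{5} + \frac{4 y}{15} + \frac{2}{3}) dy dx
= \frac{8}{15}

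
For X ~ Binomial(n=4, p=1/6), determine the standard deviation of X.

For X ~ Binomial(n=4, p=1/6):
Var(X) = \frac{5}{9}
SD(X) = √(Var(X)) = √(\frac{5}{9}) = \frac{\sqrt{5}}{3}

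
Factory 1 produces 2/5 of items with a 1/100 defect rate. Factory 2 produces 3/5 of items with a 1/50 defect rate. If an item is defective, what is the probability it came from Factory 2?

Using Bayes' theorem:
P(F1) = 2/5, P(D|F1) = 1/100
P(F2) = 3/5, P(D|F2) = 1/50
P(D) = P(D|F1)P(F1) + P(D|F2)P(F2)
     = \frac{2}{125}
P(F2|D) = P(D|F2)P(F2) / P(D)
= \frac{3}{4}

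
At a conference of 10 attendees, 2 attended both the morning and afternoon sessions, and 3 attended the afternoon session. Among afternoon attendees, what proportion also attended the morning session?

P(A ∩ B) = 2/10 = 1/5
P(B) = 3/10
P(A|B) = P(A ∩ B) / P(B) = (1/5) / (3/10) = 2/3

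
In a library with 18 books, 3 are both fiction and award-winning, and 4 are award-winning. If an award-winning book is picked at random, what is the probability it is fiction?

P(A ∩ B) = 3/18 = 1/6
P(B) = 4/18 = 2/9
P(A|B) = P(A ∩ B) / P(B) = (1/6) / (2/9) = 3/4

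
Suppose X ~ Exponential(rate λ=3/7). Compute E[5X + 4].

For X ~ Exponential(rate λ=3/7):
E[X] = \frac{7}{3}
E[5X + 4] = 5 × E[X] + 4 = \frac{47}{3}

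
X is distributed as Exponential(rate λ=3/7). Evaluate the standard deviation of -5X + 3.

For X ~ Exponential(rate λ=3/7):
Var(X) = \frac{49}{9}
SD(X) = √(Var(X)) = √(\frac{49}{9}) = \frac{7}{3}
SD(-5X + 3) = |-5| × SD(X) = 5 × \frac{7}{3} = \frac{35}{3}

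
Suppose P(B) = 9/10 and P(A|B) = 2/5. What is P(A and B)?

By definition, P(A|B) = P(A ∩ B) / P(B)
So P(A ∩ B) = P(A|B) × P(B)
= 2/5 × 9/10
= 9/25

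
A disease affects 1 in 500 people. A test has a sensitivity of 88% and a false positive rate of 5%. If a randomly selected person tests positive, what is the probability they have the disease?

Let D = the rare event, + = positive/flagged.
P(D) = 1/500
P(+|D) = 88/100 = 22/25
P(+|D') = 5/100 = 1/20
P(+) = P(+|D)P(D) + P(+|D')P(D')
     = \frac{22}{25} × \frac{1}{500} + \frac{1}{20} × \frac{499}{500}
     = \frac{2583}{50000}
P(D|+) = P(+|D)P(D)/P(+) = \frac{88}{2583}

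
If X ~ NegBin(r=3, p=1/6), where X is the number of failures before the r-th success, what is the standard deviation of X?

For X ~ NegBin(r=3, p=1/6), where X is the number of failures before the r-th success:
Var(X) = 90
SD(X) = √(Var(X)) = √(90) = 3 \sqrt{10}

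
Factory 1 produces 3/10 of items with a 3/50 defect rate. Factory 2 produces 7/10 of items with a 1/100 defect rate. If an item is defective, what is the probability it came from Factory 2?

Using Bayes' theorem:
P(F1) = 3/10, P(D|F1) = 3/50
P(F2) = 7/10, P(D|F2) = 1/100
P(D) = P(D|F1)P(F1) + P(D|F2)P(F2)
     = \frac{1}{40}
P(F2|D) = P(D|F2)P(F2) / P(D)
= \frac{7}{25}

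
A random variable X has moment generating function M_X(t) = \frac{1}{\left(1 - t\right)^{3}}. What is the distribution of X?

The MGF M(t) = \frac{1}{\left(1 - t\right)^{3}} is the standard form for the Gamma distribution.
Comparing with the known MGF formula identifies: Gamma(shape α=3, rate β=1)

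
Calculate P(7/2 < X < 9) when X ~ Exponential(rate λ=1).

P(7/2 < X < 9) = ∫_{7/2}^{9} f(x) dx
where f(x) = e^{- x}
= - \frac{1}{e^{9}} + e^{- \frac{7}{2}}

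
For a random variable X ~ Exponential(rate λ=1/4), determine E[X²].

Using the identity E[X²] = Var(X) + (E[X])²:
E[X] = 4
Var(X) = 16
E[X²] = 16 + (4)²
= 32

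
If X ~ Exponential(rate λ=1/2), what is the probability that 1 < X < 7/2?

P(1 < X < 7/2) = ∫_{1}^{7/2} f(x) dx
where f(x) = \frac{e^{- \frac{x}{2}}}{2}
= - \frac{1}{e^{\frac{7}{4}}} + e^{- \frac{1}{2}}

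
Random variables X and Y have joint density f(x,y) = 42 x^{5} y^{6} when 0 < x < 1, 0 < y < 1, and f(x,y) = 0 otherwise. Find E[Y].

E[Y] = ∫_0^1 ∫_0^1 y × f(x,y) dx dy
= \frac{7}{8}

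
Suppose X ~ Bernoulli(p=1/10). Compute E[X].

For X ~ Bernoulli(p=1/10), the expected value is:
E[X] = \frac{1}{10}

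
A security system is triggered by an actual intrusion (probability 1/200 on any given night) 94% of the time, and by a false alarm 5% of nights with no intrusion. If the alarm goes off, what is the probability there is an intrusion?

Let D = the rare event, + = positive/flagged.
P(D) = 1/200
P(+|D) = 94/100 = 47/50
P(+|D') = 5/100 = 1/20
P(+) = P(+|D)P(D) + P(+|D')P(D')
     = \frac{47}{50} × \frac{1}{200} + \frac{1}{20} × \frac{199}{200}
     = \frac{1089}{20000}
P(D|+) = P(+|D)P(D)/P(+) = \frac{94}{1089}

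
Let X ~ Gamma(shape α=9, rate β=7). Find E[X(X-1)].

E[X(X-1)] = E[X² - X] = E[X²] - E[X]
E[X] = \frac{9}{7}
E[X²] = Var(X) + (E[X])² = \frac{9}{49} + (\frac{9}{7})² = \frac{90}{49}
E[X(X-1)] = \frac{90}{49} - \frac{9}{7} = \frac{27}{49}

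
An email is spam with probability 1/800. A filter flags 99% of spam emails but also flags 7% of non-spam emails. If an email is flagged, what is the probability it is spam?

Let D = the rare event, + = positive/flagged.
P(D) = 1/800
P(+|D) = 99/100
P(+|D') = 7/100
P(+) = P(+|D)P(D) + P(+|D')P(D')
     = \frac{99}{100} × \frac{1}{800} + \frac{7}{100} × \frac{799}{800}
     = \frac{1423}{20000}
P(D|+) = P(+|D)P(D)/P(+) = \frac{99}{5692}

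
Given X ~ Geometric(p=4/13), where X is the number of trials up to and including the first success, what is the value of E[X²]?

Using the identity E[X²] = Var(X) + (E[X])²:
E[X] = \frac{13}{4}
Var(X) = \frac{117}{16}
E[X²] = \frac{117}{16} + (\frac{13}{4})²
= \frac{143}{8}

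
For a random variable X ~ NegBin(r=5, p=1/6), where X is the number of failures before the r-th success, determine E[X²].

Using the identity E[X²] = Var(X) + (E[X])²:
E[X] = 25
Var(X) = 150
E[X²] = 150 + (25)²
= 775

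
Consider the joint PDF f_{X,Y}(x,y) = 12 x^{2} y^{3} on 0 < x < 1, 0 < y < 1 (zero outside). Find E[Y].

E[Y] = ∫_0^1 ∫_0^1 y × f(x,y) dx dy
= \frac{4}{5}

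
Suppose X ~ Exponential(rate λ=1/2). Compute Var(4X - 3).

For X ~ Exponential(rate λ=1/2):
Var(X) = 4
Var(4X - 3) = (4)² × Var(X) = 16 × 4 = 64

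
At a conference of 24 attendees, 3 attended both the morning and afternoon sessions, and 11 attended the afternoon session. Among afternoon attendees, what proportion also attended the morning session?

P(A ∩ B) = 3/24 = 1/8
P(B) = 11/24
P(A|B) = P(A ∩ B) / P(B) = (1/8) / (11/24) = 3/11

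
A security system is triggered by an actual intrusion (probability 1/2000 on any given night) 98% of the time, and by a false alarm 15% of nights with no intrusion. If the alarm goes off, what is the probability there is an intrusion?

Let D = the rare event, + = positive/flagged.
P(D) = 1/2000
P(+|D) = 98/100 = 49/50
P(+|D') = 15/100 = 3/20
P(+) = P(+|D)P(D) + P(+|D')P(D')
     = \frac{49}{50} × \frac{1}{2000} + \frac{3}{20} × \frac{1999}{2000}
     = \frac{30083}{200000}
P(D|+) = P(+|D)P(D)/P(+) = \frac{98}{30083}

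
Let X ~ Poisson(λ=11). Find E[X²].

Using the identity E[X²] = Var(X) + (E[X])²:
E[X] = 11
Var(X) = 11
E[X²] = 11 + (11)²
= 132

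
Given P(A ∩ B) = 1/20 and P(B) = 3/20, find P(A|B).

P(A|B) = P(A ∩ B) / P(B)
= (1/20) / (3/20)
= 1/3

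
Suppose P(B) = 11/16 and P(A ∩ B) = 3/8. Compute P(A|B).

P(A|B) = P(A ∩ B) / P(B)
= (3/8) / (11/16)
= 6/11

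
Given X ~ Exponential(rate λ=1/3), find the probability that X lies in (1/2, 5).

P(1/2 < X < 5) = ∫_{1/2}^{5} f(x) dx
where f(x) = \frac{e^{- \frac{x}{3}}}{3}
= - \frac{1}{e^{\frac{5}{3}}} + e^{- \frac{1}{6}}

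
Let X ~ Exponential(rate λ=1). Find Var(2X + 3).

For X ~ Exponential(rate λ=1):
Var(X) = 1
Var(2X + 3) = (2)² × Var(X) = 4 × 1 = 4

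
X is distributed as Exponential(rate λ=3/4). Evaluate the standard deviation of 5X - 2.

For X ~ Exponential(rate λ=3/4):
Var(X) = \frac{16}{9}
SD(X) = √(Var(X)) = √(\frac{16}{9}) = \frac{4}{3}
SD(5X - 2) = |5| × SD(X) = 5 × \frac{4}{3} = \frac{20}{3}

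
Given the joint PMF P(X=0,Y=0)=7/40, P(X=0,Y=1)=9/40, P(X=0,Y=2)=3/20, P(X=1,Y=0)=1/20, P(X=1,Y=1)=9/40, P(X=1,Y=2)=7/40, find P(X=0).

P(X=0) = P(X=0,Y=0) + P(X=0,Y=1) + P(X=0,Y=2)
= 7/40 + 9/40 + 3/20
= 11/20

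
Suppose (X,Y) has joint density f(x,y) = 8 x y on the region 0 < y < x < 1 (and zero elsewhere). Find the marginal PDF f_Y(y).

f_Y(y) = ∫_y^1 8 x y dx = 4 y \left(1 - y^{2}\right)
for 0 < y < 1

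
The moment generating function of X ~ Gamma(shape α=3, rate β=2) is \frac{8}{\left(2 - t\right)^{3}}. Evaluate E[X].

To find E[X], compute M^(1)(0):
M^(1)(t) = \frac{24}{\left(2 - t\right)^{4}}
M^(1)(0) = \frac{3}{2}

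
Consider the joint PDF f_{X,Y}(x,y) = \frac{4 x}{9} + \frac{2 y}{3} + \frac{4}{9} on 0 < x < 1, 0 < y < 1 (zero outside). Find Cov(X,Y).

E[XY] = ∫∫ xy × f(x,y) dx dy = \frac{8}{27}
E[X] = \frac{29}{54}
E[Y] = \frac{5}{9}
Cov(X,Y) = E[XY] - E[X]E[Y] = - \frac{1}{486}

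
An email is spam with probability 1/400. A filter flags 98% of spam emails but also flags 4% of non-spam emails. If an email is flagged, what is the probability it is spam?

Let D = the rare event, + = positive/flagged.
P(D) = 1/400
P(+|D) = 98/100 = 49/50
P(+|D') = 4/100 = 1/25
P(+) = P(+|D)P(D) + P(+|D')P(D')
     = \frac{49}{50} × \frac{1}{400} + \frac{1}{25} × \frac{399}{400}
     = \frac{847}{20000}
P(D|+) = P(+|D)P(D)/P(+) = \frac{7}{121}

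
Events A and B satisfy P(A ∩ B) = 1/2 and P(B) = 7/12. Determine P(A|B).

P(A|B) = P(A ∩ B) / P(B)
= (1/2) / (7/12)
= 6/7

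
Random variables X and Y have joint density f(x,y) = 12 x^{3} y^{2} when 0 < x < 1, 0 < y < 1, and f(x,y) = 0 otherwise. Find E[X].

E[X] = ∫_0^1 ∫_0^1 x × f(x,y) dy dx
= ∫_0^1 ∫_0^1 x × (12 x^{3} y^{2}) dy dx
= \frac{4}{5}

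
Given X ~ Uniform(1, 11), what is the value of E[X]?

For X ~ Uniform(1, 11), the expected value is:
E[X] = 6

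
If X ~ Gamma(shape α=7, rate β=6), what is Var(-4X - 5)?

For X ~ Gamma(shape α=7, rate β=6):
Var(X) = \frac{7}{36}
Var(-4X - 5) = (-4)² × Var(X) = 16 × \frac{7}{36} = \frac{28}{9}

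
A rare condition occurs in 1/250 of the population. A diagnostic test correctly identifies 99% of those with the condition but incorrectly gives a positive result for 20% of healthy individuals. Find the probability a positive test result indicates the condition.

Let D = the rare event, + = positive/flagged.
P(D) = 1/250
P(+|D) = 99/100
P(+|D') = 20/100 = 1/5
P(+) = P(+|D)P(D) + P(+|D')P(D')
     = \frac{99}{100} × \frac{1}{250} + \frac{1}{5} × \frac{249}{250}
     = \frac{5079}{25000}
P(D|+) = P(+|D)P(D)/P(+) = \frac{33}{1693}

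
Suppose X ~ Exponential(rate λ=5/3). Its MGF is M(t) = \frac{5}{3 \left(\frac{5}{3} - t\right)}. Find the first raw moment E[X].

To find E[X], compute M^(1)(0):
M^(1)(t) = \frac{5}{3 \left(\frac{5}{3} - t\right)^{2}}
M^(1)(0) = \frac{3}{5}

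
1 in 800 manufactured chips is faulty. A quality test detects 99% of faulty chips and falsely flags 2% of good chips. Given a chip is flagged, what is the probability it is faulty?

Let D = the rare event, + = positive/flagged.
P(D) = 1/800
P(+|D) = 99/100
P(+|D') = 2/100 = 1/50
P(+) = P(+|D)P(D) + P(+|D')P(D')
     = \frac{99}{100} × \frac{1}{800} + \frac{1}{50} × \frac{799}{800}
     = \frac{1697}{80000}
P(D|+) = P(+|D)P(D)/P(+) = \frac{99}{1697}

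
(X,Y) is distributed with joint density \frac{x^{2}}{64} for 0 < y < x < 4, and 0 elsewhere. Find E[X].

f_X(x) = ∫_0^x \frac{x^{2}}{64} dy = \frac{x^{3}}{64}
E[X] = ∫_0^4 x × (\frac{x^{3}}{64}) dx = \frac{16}{5}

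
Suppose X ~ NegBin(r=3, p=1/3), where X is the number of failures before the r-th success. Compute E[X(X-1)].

E[X(X-1)] = E[X² - X] = E[X²] - E[X]
E[X] = 6
E[X²] = Var(X) + (E[X])² = 18 + (6)² = 54
E[X(X-1)] = 54 - 6 = 48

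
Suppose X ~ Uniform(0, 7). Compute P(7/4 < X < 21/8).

P(7/4 < X < 21/8) = ∫_{7/4}^{21/8} f(x) dx
where f(x) = \frac{1}{7}
= \frac{1}{8}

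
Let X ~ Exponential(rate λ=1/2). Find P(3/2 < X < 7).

P(3/2 < X < 7) = ∫_{3/2}^{7} f(x) dx
where f(x) = \frac{e^{- \frac{x}{2}}}{2}
= - \frac{1}{e^{\frac{7}{2}}} + e^{- \frac{3}{4}}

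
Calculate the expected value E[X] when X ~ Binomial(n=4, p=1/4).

For X ~ Binomial(n=4, p=1/4), the expected value is:
E[X] = 1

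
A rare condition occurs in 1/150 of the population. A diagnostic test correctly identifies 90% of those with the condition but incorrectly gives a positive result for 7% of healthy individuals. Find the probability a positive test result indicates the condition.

Let D = the rare event, + = positive/flagged.
P(D) = 1/150
P(+|D) = 90/100 = 9/10
P(+|D') = 7/100
P(+) = P(+|D)P(D) + P(+|D')P(D')
     = \frac{9}{10} × \frac{1}{150} + \frac{7}{100} × \frac{149}{150}
     = \frac{1133}{15000}
P(D|+) = P(+|D)P(D)/P(+) = \frac{90}{1133}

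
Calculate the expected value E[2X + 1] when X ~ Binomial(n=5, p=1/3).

For X ~ Binomial(n=5, p=1/3):
E[X] = \frac{5}{3}
E[2X + 1] = 2 × E[X] + 1 = \frac{13}{3}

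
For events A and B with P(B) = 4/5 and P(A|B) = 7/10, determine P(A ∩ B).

By definition, P(A|B) = P(A ∩ B) / P(B)
So P(A ∩ B) = P(A|B) × P(B)
= 7/10 × 4/5
= 14/25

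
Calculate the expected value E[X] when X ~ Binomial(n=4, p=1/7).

For X ~ Binomial(n=4, p=1/7), the expected value is:
E[X] = \frac{4}{7}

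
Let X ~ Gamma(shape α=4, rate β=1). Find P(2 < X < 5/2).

P(2 < X < 5/2) = ∫_{2}^{5/2} f(x) dx
where f(x) = \frac{x^{3} e^{- x}}{6}
= - \frac{443}{48 e^{\frac{5}{2}}} + \frac{19}{3 e^{2}}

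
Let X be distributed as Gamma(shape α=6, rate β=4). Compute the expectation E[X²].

Using the identity E[X²] = Var(X) + (E[X])²:
E[X] = \frac{3}{2}
Var(X) = \frac{3}{8}
E[X²] = \frac{3}{8} + (\frac{3}{2})²
= \frac{21}{8}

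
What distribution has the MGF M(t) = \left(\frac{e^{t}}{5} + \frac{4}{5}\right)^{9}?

The MGF M(t) = \left(\frac{e^{t}}{5} + \frac{4}{5}\right)^{9} is the standard form for the Binomial distribution.
Comparing with the known MGF formula identifies: Binomial(n=9, p=1/5)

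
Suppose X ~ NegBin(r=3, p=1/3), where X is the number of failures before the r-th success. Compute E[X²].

Using the identity E[X²] = Var(X) + (E[X])²:
E[X] = 6
Var(X) = 18
E[X²] = 18 + (6)²
= 54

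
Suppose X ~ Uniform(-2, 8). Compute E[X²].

Using the identity E[X²] = Var(X) + (E[X])²:
E[X] = 3
Var(X) = \frac{25}{3}
E[X²] = \frac{25}{3} + (3)²
= \frac{52}{3}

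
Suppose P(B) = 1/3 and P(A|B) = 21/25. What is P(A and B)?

By definition, P(A|B) = P(A ∩ B) / P(B)
So P(A ∩ B) = P(A|B) × P(B)
= 21/25 × 1/3
= 7/25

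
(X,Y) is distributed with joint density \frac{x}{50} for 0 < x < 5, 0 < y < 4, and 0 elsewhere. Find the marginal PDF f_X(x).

f_X(x) = ∫_0^4 f(x,y) dy
= ∫_0^4 \frac{x}{50} dy
= \frac{2 x}{25} for 0 < x < 5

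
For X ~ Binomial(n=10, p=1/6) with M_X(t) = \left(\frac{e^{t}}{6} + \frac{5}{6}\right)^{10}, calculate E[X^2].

To find E[X^2], compute M^(2)(0):
M^(1)(t) = \frac{5 \left(\frac{e^{t}}{6} + \frac{5}{6}\right)^{9} e^{t}}{3}
M^(2)(t) = \frac{5 \left(\frac{e^{t}}{6} + \frac{5}{6}\right)^{9} e^{t}}{3} + \frac{5 \left(\frac{e^{t}}{6} + \frac{5}{6}\right)^{8} e^{2 t}}{2}
M^(2)(0) = \frac{25}{6}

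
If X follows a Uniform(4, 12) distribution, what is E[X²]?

Using the identity E[X²] = Var(X) + (E[X])²:
E[X] = 8
Var(X) = \frac{16}{3}
E[X²] = \frac{16}{3} + (8)²
= \frac{208}{3}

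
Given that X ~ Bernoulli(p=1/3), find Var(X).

For X ~ Bernoulli(p=1/3):
Var(X) = \frac{2}{9}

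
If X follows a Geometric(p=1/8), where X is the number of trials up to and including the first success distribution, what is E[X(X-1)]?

E[X(X-1)] = E[X² - X] = E[X²] - E[X]
E[X] = 8
E[X²] = Var(X) + (E[X])² = 56 + (8)² = 120
E[X(X-1)] = 120 - 8 = 112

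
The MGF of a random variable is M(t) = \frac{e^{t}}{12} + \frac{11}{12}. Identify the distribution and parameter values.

The MGF M(t) = \frac{e^{t}}{12} + \frac{11}{12} is the standard form for the Bernoulli distribution.
Comparing with the known MGF formula identifies: Bernoulli(p=1/12)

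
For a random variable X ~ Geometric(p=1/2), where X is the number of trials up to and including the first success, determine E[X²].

Using the identity E[X²] = Var(X) + (E[X])²:
E[X] = 2
Var(X) = 2
E[X²] = 2 + (2)²
= 6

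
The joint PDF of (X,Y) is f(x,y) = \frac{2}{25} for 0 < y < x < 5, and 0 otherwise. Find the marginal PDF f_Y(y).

f_Y(y) = ∫_y^5 \frac{2}{25} dx = \frac{2}{5} - \frac{2 y}{25}
for 0 < y < 5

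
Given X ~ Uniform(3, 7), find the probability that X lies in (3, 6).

P(3 < X < 6) = ∫_{3}^{6} f(x) dx
where f(x) = \frac{1}{4}
= \frac{3}{4}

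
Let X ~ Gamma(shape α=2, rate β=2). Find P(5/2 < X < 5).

P(5/2 < X < 5) = ∫_{5/2}^{5} f(x) dx
where f(x) = 4 x e^{- 2 x}
= \frac{-11 + 6 e^{5}}{e^{10}}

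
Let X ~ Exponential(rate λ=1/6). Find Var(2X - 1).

For X ~ Exponential(rate λ=1/6):
Var(X) = 36
Var(2X - 1) = (2)² × Var(X) = 4 × 36 = 144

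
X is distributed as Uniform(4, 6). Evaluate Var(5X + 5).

For X ~ Uniform(4, 6):
Var(X) = \frac{1}{3}
Var(5X + 5) = (5)² × Var(X) = 25 × \frac{1}{3} = \frac{25}{3}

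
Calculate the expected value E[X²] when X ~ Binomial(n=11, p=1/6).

Using the identity E[X²] = Var(X) + (E[X])²:
E[X] = \frac{11}{6}
Var(X) = \frac{55}{36}
E[X²] = \frac{55}{36} + (\frac{11}{6})²
= \frac{44}{9}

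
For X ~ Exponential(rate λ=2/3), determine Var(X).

For X ~ Exponential(rate λ=2/3):
Var(X) = \frac{9}{4}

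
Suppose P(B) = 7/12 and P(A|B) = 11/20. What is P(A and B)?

By definition, P(A|B) = P(A ∩ B) / P(B)
So P(A ∩ B) = P(A|B) × P(B)
= 11/20 × 7/12
= 77/240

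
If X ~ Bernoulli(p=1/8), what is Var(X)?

For X ~ Bernoulli(p=1/8):
Var(X) = \frac{7}{64}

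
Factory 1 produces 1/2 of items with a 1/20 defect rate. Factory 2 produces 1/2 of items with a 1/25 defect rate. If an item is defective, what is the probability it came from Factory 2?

Using Bayes' theorem:
P(F1) = 1/2, P(D|F1) = 1/20
P(F2) = 1/2, P(D|F2) = 1/25
P(D) = P(D|F1)P(F1) + P(D|F2)P(F2)
     = \frac{9}{200}
P(F2|D) = P(D|F2)P(F2) / P(D)
= \frac{4}{9}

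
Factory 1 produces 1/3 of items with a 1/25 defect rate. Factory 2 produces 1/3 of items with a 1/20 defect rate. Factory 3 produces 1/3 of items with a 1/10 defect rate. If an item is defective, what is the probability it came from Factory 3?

Using Bayes' theorem:
P(F1) = 1/3, P(D|F1) = 1/25
P(F2) = 1/3, P(D|F2) = 1/20
P(F3) = 1/3, P(D|F3) = 1/10
P(D) = P(D|F1)P(F1) + P(D|F2)P(F2) + P(D|F3)P(F3)
     = \frac{19}{300}
P(F3|D) = P(D|F3)P(F3) / P(D)
= \frac{10}{19}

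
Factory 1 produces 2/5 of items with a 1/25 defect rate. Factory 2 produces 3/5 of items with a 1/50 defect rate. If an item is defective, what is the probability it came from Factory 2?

Using Bayes' theorem:
P(F1) = 2/5, P(D|F1) = 1/25
P(F2) = 3/5, P(D|F2) = 1/50
P(D) = P(D|F1)P(F1) + P(D|F2)P(F2)
     = \frac{7}{250}
P(F2|D) = P(D|F2)P(F2) / P(D)
= \frac{3}{7}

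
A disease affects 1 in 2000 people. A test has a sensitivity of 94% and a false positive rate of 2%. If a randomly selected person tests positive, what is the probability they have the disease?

Let D = the rare event, + = positive/flagged.
P(D) = 1/2000
P(+|D) = 94/100 = 47/50
P(+|D') = 2/100 = 1/50
P(+) = P(+|D)P(D) + P(+|D')P(D')
     = \frac{47}{50} × \frac{1}{2000} + \frac{1}{50} × \frac{1999}{2000}
     = \frac{1023}{50000}
P(D|+) = P(+|D)P(D)/P(+) = \frac{47}{2046}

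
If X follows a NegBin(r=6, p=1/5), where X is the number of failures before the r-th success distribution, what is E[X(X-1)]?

E[X(X-1)] = E[X² - X] = E[X²] - E[X]
E[X] = 24
E[X²] = Var(X) + (E[X])² = 120 + (24)² = 696
E[X(X-1)] = 696 - 24 = 672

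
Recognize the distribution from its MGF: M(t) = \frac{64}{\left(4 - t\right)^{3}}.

The MGF M(t) = \frac{64}{\left(4 - t\right)^{3}} is the standard form for the Gamma distribution.
Comparing with the known MGF formula identifies: Gamma(shape α=3, rate β=4)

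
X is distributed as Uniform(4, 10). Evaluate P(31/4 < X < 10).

P(31/4 < X < 10) = ∫_{31/4}^{10} f(x) dx
where f(x) = \frac{1}{6}
= \frac{3}{8}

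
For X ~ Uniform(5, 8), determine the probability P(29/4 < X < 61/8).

P(29/4 < X < 61/8) = ∫_{29/4}^{61/8} f(x) dx
where f(x) = \frac{1}{3}
= \frac{1}{8}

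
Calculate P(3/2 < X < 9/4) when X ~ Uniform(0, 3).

P(3/2 < X < 9/4) = ∫_{3/2}^{9/4} f(x) dx
where f(x) = \frac{1}{3}
= \frac{1}{4}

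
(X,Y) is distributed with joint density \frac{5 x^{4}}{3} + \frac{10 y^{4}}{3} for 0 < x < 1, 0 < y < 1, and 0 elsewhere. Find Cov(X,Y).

E[XY] = ∫∫ xy × f(x,y) dx dy = \frac{5}{12}
E[X] = \frac{11}{18}
E[Y] = \frac{13}{18}
Cov(X,Y) = E[XY] - E[X]E[Y] = - \frac{2}{81}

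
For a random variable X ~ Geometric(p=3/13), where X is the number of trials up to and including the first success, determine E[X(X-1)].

E[X(X-1)] = E[X² - X] = E[X²] - E[X]
E[X] = \frac{13}{3}
E[X²] = Var(X) + (E[X])² = \frac{130}{9} + (\frac{13}{3})² = \frac{299}{9}
E[X(X-1)] = \frac{299}{9} - \frac{13}{3} = \frac{260}{9}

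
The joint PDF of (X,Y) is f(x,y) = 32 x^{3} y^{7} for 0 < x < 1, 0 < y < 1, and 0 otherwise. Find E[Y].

E[Y] = ∫_0^1 ∫_0^1 y × f(x,y) dx dy
= \frac{8}{9}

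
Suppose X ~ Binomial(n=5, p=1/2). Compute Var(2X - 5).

For X ~ Binomial(n=5, p=1/2):
Var(X) = \frac{5}{4}
Var(2X - 5) = (2)² × Var(X) = 4 × \frac{5}{4} = 5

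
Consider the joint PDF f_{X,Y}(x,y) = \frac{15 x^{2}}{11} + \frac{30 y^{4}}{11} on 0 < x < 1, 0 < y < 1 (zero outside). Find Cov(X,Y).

E[XY] = ∫∫ xy × f(x,y) dx dy = \frac{35}{88}
E[X] = \frac{27}{44}
E[Y] = \frac{15}{22}
Cov(X,Y) = E[XY] - E[X]E[Y] = - \frac{5}{242}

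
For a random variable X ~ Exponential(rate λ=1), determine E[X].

For X ~ Exponential(rate λ=1), the expected value is:
E[X] = 1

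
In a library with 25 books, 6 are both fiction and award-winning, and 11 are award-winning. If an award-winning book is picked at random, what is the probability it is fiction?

P(A ∩ B) = 6/25
P(B) = 11/25
P(A|B) = P(A ∩ B) / P(B) = (6/25) / (11/25) = 6/11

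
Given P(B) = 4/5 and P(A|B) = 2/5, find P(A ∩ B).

By definition, P(A|B) = P(A ∩ B) / P(B)
So P(A ∩ B) = P(A|B) × P(B)
= 2/5 × 4/5
= 8/25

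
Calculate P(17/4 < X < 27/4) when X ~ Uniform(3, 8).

P(17/4 < X < 27/4) = ∫_{17/4}^{27/4} f(x) dx
where f(x) = \frac{1}{5}
= \frac{1}{2}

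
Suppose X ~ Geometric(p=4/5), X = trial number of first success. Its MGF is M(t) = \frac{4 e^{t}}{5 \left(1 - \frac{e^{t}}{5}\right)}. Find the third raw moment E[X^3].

To find E[X^3], compute M^(3)(0):
M^(1)(t) = \frac{4 e^{t}}{5 \left(1 - \frac{e^{t}}{5}\right)} + \frac{4 e^{2 t}}{25 \left(1 - \frac{e^{t}}{5}\right)^{2}}
M^(2)(t) = \frac{4 e^{t}}{5 \left(1 - \frac{e^{t}}{5}\right)} + \frac{12 e^{2 t}}{25 \left(1 - \frac{e^{t}}{5}\right)^{2}} + \frac{8 e^{3 t}}{125 \left(1 - \frac{e^{t}}{5}\right)^{3}}
M^(3)(t) = \frac{4 e^{t}}{5 \left(1 - \frac{e^{t}}{5}\right)} + \frac{28 e^{2 t}}{25 \left(1 - \frac{e^{t}}{5}\right)^{2}} + \frac{48 e^{3 t}}{125 \left(1 - \frac{e^{t}}{5}\right)^{3}} + \frac{24 e^{4 t}}{625 \left(1 - \frac{e^{t}}{5}\right)^{4}}
M^(3)(0) = \frac{115}{32}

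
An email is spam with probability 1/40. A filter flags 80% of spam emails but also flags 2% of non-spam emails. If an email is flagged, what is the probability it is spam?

Let D = the rare event, + = positive/flagged.
P(D) = 1/40
P(+|D) = 80/100 = 4/5
P(+|D') = 2/100 = 1/50
P(+) = P(+|D)P(D) + P(+|D')P(D')
     = \frac{4}{5} × \frac{1}{40} + \frac{1}{50} × \frac{39}{40}
     = \frac{79}{2000}
P(D|+) = P(+|D)P(D)/P(+) = \frac{40}{79}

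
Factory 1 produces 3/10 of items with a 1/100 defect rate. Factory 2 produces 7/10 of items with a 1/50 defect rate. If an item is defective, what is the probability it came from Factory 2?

Using Bayes' theorem:
P(F1) = 3/10, P(D|F1) = 1/100
P(F2) = 7/10, P(D|F2) = 1/50
P(D) = P(D|F1)P(F1) + P(D|F2)P(F2)
     = \frac{17}{1000}
P(F2|D) = P(D|F2)P(F2) / P(D)
= \frac{14}{17}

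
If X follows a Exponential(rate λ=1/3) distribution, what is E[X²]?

Using the identity E[X²] = Var(X) + (E[X])²:
E[X] = 3
Var(X) = 9
E[X²] = 9 + (3)²
= 18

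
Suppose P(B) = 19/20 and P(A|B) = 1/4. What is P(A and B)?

By definition, P(A|B) = P(A ∩ B) / P(B)
So P(A ∩ B) = P(A|B) × P(B)
= 1/4 × 19/20
= 19/80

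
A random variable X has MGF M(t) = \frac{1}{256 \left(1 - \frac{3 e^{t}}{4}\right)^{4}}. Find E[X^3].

To find E[X^3], compute M^(3)(0):
M^(1)(t) = \frac{3 e^{t}}{256 \left(1 - \frac{3 e^{t}}{4}\right)^{5}}
M^(2)(t) = \frac{3 e^{t}}{256 \left(1 - \frac{3 e^{t}}{4}\right)^{5}} + \frac{45 e^{2 t}}{1024 \left(1 - \frac{3 e^{t}}{4}\right)^{6}}
M^(3)(t) = \frac{3 e^{t}}{256 \left(1 - \frac{3 e^{t}}{4}\right)^{5}} + \frac{135 e^{2 t}}{1024 \left(1 - \frac{3 e^{t}}{4}\right)^{6}} + \frac{405 e^{3 t}}{2048 \left(1 - \frac{3 e^{t}}{4}\right)^{7}}
M^(3)(0) = 3792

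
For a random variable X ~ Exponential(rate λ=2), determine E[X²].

Using the identity E[X²] = Var(X) + (E[X])²:
E[X] = \frac{1}{2}
Var(X) = \frac{1}{4}
E[X²] = \frac{1}{4} + (\frac{1}{2})²
= \frac{1}{2}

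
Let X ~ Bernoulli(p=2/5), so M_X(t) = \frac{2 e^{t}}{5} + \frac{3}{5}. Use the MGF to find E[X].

To find E[X], compute M^(1)(0):
M^(1)(t) = \frac{2 e^{t}}{5}
M^(1)(0) = \frac{2}{5}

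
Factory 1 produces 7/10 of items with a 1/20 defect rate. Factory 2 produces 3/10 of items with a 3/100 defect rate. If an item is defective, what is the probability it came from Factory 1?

Using Bayes' theorem:
P(F1) = 7/10, P(D|F1) = 1/20
P(F2) = 3/10, P(D|F2) = 3/100
P(D) = P(D|F1)P(F1) + P(D|F2)P(F2)
     = \frac{11}{250}
P(F1|D) = P(D|F1)P(F1) / P(D)
= \frac{35}{44}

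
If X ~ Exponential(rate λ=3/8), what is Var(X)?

For X ~ Exponential(rate λ=3/8):
Var(X) = \frac{64}{9}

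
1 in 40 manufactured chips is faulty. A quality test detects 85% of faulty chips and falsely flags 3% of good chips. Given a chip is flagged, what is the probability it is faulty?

Let D = the rare event, + = positive/flagged.
P(D) = 1/40
P(+|D) = 85/100 = 17/20
P(+|D') = 3/100
P(+) = P(+|D)P(D) + P(+|D')P(D')
     = \frac{17}{20} × \frac{1}{40} + \frac{3}{100} × \frac{39}{40}
     = \frac{101}{2000}
P(D|+) = P(+|D)P(D)/P(+) = \frac{85}{202}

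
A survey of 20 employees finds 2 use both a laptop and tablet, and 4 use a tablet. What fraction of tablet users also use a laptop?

P(A ∩ B) = 2/20 = 1/10
P(B) = 4/20 = 1/5
P(A|B) = P(A ∩ B) / P(B) = (1/10) / (1/5) = 1/2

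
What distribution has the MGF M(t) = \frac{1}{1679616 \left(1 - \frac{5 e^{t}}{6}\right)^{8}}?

The MGF M(t) = \frac{1}{1679616 \left(1 - \frac{5 e^{t}}{6}\right)^{8}} is the standard form for the NegativeBinomial distribution.
Comparing with the known MGF formula identifies: NegBin(r=8, p=1/6), X = failures before r-th success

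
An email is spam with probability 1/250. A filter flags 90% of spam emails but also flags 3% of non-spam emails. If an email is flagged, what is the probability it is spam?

Let D = the rare event, + = positive/flagged.
P(D) = 1/250
P(+|D) = 90/100 = 9/10
P(+|D') = 3/100
P(+) = P(+|D)P(D) + P(+|D')P(D')
     = \frac{9}{10} × \frac{1}{250} + \frac{3}{100} × \frac{249}{250}
     = \frac{837}{25000}
P(D|+) = P(+|D)P(D)/P(+) = \frac{10}{93}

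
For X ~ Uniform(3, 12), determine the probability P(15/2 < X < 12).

P(15/2 < X < 12) = ∫_{15/2}^{12} f(x) dx
where f(x) = \frac{1}{9}
= \frac{1}{2}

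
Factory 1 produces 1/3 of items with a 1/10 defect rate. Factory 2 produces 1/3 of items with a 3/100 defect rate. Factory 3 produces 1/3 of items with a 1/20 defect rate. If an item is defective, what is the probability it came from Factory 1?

Using Bayes' theorem:
P(F1) = 1/3, P(D|F1) = 1/10
P(F2) = 1/3, P(D|F2) = 3/100
P(F3) = 1/3, P(D|F3) = 1/20
P(D) = P(D|F1)P(F1) + P(D|F2)P(F2) + P(D|F3)P(F3)
     = \frac{3}{50}
P(F1|D) = P(D|F1)P(F1) / P(D)
= \frac{5}{9}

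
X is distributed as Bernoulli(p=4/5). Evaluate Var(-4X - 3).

For X ~ Bernoulli(p=4/5):
Var(X) = \frac{4}{25}
Var(-4X - 3) = (-4)² × Var(X) = 16 × \frac{4}{25} = \frac{64}{25}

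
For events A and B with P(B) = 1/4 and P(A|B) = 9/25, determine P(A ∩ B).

By definition, P(A|B) = P(A ∩ B) / P(B)
So P(A ∩ B) = P(A|B) × P(B)
= 9/25 × 1/4
= 9/100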